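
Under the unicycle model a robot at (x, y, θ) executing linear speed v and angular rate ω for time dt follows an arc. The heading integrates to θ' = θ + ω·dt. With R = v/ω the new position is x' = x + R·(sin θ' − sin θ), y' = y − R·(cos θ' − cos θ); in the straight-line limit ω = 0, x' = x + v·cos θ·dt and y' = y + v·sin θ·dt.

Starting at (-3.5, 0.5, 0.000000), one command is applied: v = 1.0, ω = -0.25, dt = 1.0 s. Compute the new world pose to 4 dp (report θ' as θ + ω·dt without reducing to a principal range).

θ' = 0.0000 + -0.25·1.0 = -0.2500
R = v/ω = 1.0/-0.25 = -4.0000
x' = -3.5 + -4.0000·(sin -0.2500 − sin 0.0000) = -2.5104
y' = 0.5 − -4.0000·(cos -0.2500 − cos 0.0000) = 0.3756

(-2.5104, 0.3756, -0.2500)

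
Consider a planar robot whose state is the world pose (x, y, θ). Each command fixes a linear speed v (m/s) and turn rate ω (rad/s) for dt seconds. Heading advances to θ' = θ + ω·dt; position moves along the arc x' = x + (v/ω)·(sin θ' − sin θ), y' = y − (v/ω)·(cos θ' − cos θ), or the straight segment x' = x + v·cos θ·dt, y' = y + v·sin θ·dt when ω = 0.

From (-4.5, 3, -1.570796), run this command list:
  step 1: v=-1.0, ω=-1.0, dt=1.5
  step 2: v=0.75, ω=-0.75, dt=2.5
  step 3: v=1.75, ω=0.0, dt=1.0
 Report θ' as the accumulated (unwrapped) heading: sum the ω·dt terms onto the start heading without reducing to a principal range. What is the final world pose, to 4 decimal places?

step 1: θ'=-3.0708 (R=1.0000) → pose (-3.5707, 3.9975, -3.0708)
step 2: θ'=-4.9458 (R=-1.0000) → pose (-4.6144, 5.2263, -4.9458)
step 3: θ'=-4.9458 (straight) → pose (-4.2096, 6.9288, -4.9458)

(-4.2096, 6.9288, -4.9458)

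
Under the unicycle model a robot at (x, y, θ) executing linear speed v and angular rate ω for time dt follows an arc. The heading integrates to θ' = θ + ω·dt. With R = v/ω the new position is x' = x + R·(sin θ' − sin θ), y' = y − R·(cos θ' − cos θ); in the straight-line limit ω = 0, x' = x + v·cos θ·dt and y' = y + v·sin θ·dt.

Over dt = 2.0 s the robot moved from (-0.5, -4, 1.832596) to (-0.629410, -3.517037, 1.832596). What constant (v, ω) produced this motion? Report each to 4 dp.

v = 0.2500, ω = 0.0000

Δθ = 1.832596 − 1.832596 = 0.000000
ω = Δθ/dt = 0.000000/2.0 = 0.0000
ω = 0 → v = (Δx·cos θ + Δy·sin θ)/dt = 0.2500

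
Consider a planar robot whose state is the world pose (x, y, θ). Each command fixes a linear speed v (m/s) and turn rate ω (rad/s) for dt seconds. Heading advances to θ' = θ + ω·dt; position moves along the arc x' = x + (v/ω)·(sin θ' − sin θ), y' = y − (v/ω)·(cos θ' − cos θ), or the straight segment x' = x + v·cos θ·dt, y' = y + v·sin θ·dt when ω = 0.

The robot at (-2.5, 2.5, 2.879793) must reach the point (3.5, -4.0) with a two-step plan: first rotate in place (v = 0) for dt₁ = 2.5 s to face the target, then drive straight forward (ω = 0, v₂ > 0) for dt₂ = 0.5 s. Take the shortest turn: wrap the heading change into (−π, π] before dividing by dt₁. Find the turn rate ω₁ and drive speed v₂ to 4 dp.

heading to target = atan2(-4−2.5, 3.5−-2.5) = -0.8254
Δθ = wrap(-0.8254 − 2.8798) = 2.5780; ω₁ = Δθ/dt₁ = 1.0312
distance = √((3.5−-2.5)² + (-4−2.5)²) = 8.8459; v₂ = distance/dt₂ = 17.6918

ω₁ = 1.0312, v₂ = 17.6918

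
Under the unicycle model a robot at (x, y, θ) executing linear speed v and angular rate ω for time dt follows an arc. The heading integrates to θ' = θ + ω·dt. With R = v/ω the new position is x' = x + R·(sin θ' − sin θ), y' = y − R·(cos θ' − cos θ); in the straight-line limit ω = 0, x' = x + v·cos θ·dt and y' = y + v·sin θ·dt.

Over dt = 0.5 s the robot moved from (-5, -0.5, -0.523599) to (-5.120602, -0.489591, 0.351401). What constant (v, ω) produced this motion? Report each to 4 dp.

Δθ = 0.351401 − -0.523599 = 0.875000
ω = Δθ/dt = 0.875000/0.5 = 1.7500
R = Δx/(sin θ' − sin θ) = -0.1429
v = R·ω = -0.1429·1.7500 = -0.2500

v = -0.2500, ω = 1.7500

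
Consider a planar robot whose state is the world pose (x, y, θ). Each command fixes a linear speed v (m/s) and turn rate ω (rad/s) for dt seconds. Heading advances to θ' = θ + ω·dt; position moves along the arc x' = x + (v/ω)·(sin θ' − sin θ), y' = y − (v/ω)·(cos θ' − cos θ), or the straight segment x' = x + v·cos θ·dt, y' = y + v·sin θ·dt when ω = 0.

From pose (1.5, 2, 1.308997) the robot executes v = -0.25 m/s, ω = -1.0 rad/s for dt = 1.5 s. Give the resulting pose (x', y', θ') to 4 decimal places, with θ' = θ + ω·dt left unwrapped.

(1.2111, 1.8193, -0.1910)

θ' = 1.3090 + -1.0·1.5 = -0.1910
R = v/ω = -0.25/-1.0 = 0.2500
x' = 1.5 + 0.2500·(sin -0.1910 − sin 1.3090) = 1.2111
y' = 2 − 0.2500·(cos -0.1910 − cos 1.3090) = 1.8193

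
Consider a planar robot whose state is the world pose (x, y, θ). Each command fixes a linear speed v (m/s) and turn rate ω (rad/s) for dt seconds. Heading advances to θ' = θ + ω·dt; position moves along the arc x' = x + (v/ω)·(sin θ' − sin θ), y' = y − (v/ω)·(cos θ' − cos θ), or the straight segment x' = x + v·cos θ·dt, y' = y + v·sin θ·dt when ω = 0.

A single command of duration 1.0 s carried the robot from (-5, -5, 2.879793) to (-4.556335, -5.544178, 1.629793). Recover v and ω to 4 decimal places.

Δθ = 1.629793 − 2.879793 = -1.250000
ω = Δθ/dt = -1.250000/1.0 = -1.2500
R = −Δy/(cos θ' − cos θ) = 0.6000
v = R·ω = 0.6000·-1.2500 = -0.7500

v = -0.7500, ω = -1.2500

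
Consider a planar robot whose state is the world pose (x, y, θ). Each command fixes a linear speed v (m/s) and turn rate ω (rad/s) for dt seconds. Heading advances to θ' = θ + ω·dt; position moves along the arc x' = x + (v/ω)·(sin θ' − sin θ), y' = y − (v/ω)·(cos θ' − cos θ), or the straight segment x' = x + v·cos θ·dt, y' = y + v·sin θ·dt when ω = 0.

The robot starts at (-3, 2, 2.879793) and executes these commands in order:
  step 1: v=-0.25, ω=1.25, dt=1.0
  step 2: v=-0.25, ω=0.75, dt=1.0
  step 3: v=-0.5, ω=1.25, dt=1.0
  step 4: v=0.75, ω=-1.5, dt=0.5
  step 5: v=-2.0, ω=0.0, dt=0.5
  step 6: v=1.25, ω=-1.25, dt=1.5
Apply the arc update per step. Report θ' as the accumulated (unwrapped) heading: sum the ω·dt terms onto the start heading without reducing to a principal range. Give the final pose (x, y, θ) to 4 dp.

step 1: θ'=4.1298 (R=-0.2000) → pose (-2.7812, 2.0831, 4.1298)
step 2: θ'=4.8798 (R=-0.3333) → pose (-2.7309, 2.3221, 4.8798)
step 3: θ'=6.1298 (R=-0.4000) → pose (-3.0642, 2.6507, 6.1298)
step 4: θ'=5.3798 (R=-0.5000) → pose (-2.7479, 2.4661, 5.3798)
step 5: θ'=5.3798 (straight) → pose (-3.3668, 3.2515, 5.3798)
step 6: θ'=3.5048 (R=-1.0000) → pose (-3.7970, 1.6978, 3.5048)

(-3.7970, 1.6978, 3.5048)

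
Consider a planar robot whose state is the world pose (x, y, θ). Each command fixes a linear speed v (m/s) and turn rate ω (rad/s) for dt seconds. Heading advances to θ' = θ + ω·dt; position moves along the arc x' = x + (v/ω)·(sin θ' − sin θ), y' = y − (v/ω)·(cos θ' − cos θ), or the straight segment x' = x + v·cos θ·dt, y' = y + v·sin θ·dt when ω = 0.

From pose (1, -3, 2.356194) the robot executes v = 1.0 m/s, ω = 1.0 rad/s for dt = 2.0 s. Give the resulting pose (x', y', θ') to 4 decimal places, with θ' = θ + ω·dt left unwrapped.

(-0.6443, -3.3584, 4.3562)

θ' = 2.3562 + 1.0·2.0 = 4.3562
R = v/ω = 1.0/1.0 = 1.0000
x' = 1 + 1.0000·(sin 4.3562 − sin 2.3562) = -0.6443
y' = -3 − 1.0000·(cos 4.3562 − cos 2.3562) = -3.3584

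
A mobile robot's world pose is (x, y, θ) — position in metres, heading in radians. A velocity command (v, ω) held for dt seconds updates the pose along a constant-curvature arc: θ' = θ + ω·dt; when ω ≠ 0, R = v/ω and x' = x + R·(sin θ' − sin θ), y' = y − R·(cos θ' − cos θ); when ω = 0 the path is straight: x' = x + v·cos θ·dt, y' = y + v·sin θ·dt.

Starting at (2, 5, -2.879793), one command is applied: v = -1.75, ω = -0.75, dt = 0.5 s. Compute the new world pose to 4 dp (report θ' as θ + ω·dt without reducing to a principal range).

(2.8675, 5.0646, -3.2548)

θ' = -2.8798 + -0.75·0.5 = -3.2548
R = v/ω = -1.75/-0.75 = 2.3333
x' = 2 + 2.3333·(sin -3.2548 − sin -2.8798) = 2.8675
y' = 5 − 2.3333·(cos -3.2548 − cos -2.8798) = 5.0646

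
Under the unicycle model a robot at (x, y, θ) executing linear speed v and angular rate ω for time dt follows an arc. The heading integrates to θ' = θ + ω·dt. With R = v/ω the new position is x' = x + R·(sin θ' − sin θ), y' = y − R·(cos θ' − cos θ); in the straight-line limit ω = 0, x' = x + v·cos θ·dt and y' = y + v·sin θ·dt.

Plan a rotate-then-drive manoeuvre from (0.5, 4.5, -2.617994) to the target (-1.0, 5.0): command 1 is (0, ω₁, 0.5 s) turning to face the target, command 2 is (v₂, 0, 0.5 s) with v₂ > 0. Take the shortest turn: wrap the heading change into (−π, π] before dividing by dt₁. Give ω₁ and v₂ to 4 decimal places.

ω₁ = -1.6907, v₂ = 3.1623

heading to target = atan2(5−4.5, -1−0.5) = 2.8198
Δθ = wrap(2.8198 − -2.6180) = -0.8453; ω₁ = Δθ/dt₁ = -1.6907
distance = √((-1−0.5)² + (5−4.5)²) = 1.5811; v₂ = distance/dt₂ = 3.1623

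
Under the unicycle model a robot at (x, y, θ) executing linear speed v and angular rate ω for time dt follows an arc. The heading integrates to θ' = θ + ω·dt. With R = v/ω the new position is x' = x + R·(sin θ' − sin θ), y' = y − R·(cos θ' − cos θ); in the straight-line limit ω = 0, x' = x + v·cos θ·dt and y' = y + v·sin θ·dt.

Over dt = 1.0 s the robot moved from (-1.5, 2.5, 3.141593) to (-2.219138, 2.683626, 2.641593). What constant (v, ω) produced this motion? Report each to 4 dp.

v = 0.7500, ω = -0.5000

Δθ = 2.641593 − 3.141593 = -0.500000
ω = Δθ/dt = -0.500000/1.0 = -0.5000
R = Δx/(sin θ' − sin θ) = -1.5000
v = R·ω = -1.5000·-0.5000 = 0.7500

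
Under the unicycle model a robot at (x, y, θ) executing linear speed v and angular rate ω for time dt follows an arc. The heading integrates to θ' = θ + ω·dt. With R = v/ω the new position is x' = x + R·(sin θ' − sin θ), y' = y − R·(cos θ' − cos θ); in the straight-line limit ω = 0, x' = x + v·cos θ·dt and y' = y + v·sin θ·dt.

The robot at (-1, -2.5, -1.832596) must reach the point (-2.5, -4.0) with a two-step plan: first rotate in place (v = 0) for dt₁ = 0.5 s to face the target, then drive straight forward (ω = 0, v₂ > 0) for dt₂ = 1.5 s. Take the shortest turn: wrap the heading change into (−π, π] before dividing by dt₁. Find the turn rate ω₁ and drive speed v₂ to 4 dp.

ω₁ = -1.0472, v₂ = 1.4142

heading to target = atan2(-4−-2.5, -2.5−-1) = -2.3562
Δθ = wrap(-2.3562 − -1.8326) = -0.5236; ω₁ = Δθ/dt₁ = -1.0472
distance = √((-2.5−-1)² + (-4−-2.5)²) = 2.1213; v₂ = distance/dt₂ = 1.4142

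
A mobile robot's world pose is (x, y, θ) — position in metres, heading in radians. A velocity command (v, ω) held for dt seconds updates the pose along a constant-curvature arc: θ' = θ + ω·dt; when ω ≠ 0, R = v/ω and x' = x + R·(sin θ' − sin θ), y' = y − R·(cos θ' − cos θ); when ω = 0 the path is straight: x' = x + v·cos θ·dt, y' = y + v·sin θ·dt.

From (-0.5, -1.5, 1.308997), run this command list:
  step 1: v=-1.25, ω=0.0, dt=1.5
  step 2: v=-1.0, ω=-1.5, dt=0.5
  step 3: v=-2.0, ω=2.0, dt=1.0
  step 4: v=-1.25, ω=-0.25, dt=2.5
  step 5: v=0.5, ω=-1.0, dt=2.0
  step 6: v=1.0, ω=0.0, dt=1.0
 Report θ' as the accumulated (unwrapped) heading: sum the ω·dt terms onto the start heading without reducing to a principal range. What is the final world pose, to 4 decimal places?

(2.1255, -7.1748, -0.0660)

step 1: θ'=1.3090 (straight) → pose (-0.9853, -3.3111, 1.3090)
step 2: θ'=0.5590 (R=0.6667) → pose (-1.2757, -3.7038, 0.5590)
step 3: θ'=2.5590 (R=-1.0000) → pose (-1.2955, -5.3866, 2.5590)
step 4: θ'=1.9340 (R=5.0000) → pose (0.6273, -7.7854, 1.9340)
step 5: θ'=-0.0660 (R=-0.5000) → pose (1.1277, -7.1089, -0.0660)
step 6: θ'=-0.0660 (straight) → pose (2.1255, -7.1748, -0.0660)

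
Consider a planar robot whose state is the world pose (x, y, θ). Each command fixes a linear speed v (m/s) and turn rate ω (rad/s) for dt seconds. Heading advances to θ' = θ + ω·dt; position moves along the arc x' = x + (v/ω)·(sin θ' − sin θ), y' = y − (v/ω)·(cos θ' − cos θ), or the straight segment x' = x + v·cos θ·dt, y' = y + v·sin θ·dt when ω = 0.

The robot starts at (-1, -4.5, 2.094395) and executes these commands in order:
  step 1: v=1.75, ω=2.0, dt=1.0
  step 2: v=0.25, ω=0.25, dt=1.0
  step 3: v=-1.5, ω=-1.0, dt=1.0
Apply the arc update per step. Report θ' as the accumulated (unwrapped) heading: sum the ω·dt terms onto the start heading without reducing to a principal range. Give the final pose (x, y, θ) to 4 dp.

step 1: θ'=4.0944 (R=0.8750) → pose (-2.4709, -4.4305, 4.0944)
step 2: θ'=4.3444 (R=1.0000) → pose (-2.5889, -4.6502, 4.3444)
step 3: θ'=3.3444 (R=1.5000) → pose (-1.4915, -3.7205, 3.3444)

(-1.4915, -3.7205, 3.3444)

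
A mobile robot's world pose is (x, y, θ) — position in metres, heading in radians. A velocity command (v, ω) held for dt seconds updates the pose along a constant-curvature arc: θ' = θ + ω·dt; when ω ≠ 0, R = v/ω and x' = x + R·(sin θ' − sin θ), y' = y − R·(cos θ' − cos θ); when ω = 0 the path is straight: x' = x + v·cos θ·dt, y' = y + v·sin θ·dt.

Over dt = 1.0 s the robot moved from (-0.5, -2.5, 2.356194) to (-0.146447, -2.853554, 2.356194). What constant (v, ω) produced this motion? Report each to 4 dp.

Δθ = 2.356194 − 2.356194 = 0.000000
ω = Δθ/dt = 0.000000/1.0 = 0.0000
ω = 0 → v = (Δx·cos θ + Δy·sin θ)/dt = -0.5000

v = -0.5000, ω = 0.0000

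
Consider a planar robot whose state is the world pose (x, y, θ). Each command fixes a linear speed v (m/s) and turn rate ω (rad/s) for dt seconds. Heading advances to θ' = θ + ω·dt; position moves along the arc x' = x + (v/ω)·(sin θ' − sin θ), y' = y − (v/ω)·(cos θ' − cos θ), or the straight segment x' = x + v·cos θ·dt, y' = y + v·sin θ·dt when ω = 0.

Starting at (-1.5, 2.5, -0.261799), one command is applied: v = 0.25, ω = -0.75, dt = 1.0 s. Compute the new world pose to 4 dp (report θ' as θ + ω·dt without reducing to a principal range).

(-1.3037, 2.3548, -1.0118)

θ' = -0.2618 + -0.75·1.0 = -1.0118
R = v/ω = 0.25/-0.75 = -0.3333
x' = -1.5 + -0.3333·(sin -1.0118 − sin -0.2618) = -1.3037
y' = 2.5 − -0.3333·(cos -1.0118 − cos -0.2618) = 2.3548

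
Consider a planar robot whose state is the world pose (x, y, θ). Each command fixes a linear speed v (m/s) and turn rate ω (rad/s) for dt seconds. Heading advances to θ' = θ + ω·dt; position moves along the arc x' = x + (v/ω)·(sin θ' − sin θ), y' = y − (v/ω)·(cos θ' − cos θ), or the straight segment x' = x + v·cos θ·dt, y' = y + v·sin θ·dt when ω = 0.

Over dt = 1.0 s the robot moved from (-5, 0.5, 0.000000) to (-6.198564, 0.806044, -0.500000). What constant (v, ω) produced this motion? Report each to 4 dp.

Δθ = -0.500000 − 0.000000 = -0.500000
ω = Δθ/dt = -0.500000/1.0 = -0.5000
R = Δx/(sin θ' − sin θ) = 2.5000
v = R·ω = 2.5000·-0.5000 = -1.2500

v = -1.2500, ω = -0.5000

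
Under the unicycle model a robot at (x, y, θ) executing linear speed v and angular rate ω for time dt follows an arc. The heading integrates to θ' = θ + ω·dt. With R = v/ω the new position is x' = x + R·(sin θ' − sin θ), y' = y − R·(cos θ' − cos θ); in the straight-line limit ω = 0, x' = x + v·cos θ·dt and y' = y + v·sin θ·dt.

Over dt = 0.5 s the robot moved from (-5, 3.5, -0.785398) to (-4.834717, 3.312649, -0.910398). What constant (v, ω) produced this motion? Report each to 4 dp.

Δθ = -0.910398 − -0.785398 = -0.125000
ω = Δθ/dt = -0.125000/0.5 = -0.2500
R = −Δy/(cos θ' − cos θ) = -2.0000
v = R·ω = -2.0000·-0.2500 = 0.5000

v = 0.5000, ω = -0.2500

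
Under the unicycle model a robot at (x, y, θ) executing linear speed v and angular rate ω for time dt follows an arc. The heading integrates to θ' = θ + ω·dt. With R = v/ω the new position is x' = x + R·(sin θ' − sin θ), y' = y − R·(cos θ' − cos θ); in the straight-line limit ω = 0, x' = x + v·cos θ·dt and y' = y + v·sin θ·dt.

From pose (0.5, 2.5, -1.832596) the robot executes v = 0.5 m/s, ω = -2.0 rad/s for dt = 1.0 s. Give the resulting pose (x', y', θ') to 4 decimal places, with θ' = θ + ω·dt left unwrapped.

(0.0992, 2.3721, -3.8326)

θ' = -1.8326 + -2.0·1.0 = -3.8326
R = v/ω = 0.5/-2.0 = -0.2500
x' = 0.5 + -0.2500·(sin -3.8326 − sin -1.8326) = 0.0992
y' = 2.5 − -0.2500·(cos -3.8326 − cos -1.8326) = 2.3721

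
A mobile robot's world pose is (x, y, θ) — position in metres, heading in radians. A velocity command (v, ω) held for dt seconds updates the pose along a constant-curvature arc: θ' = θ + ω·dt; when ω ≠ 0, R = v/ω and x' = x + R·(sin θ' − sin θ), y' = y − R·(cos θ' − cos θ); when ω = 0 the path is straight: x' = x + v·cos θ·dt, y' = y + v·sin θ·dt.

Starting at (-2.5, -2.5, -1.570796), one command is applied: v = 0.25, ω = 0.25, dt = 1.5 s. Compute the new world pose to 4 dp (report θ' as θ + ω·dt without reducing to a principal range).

(-2.4305, -2.8663, -1.1958)

θ' = -1.5708 + 0.25·1.5 = -1.1958
R = v/ω = 0.25/0.25 = 1.0000
x' = -2.5 + 1.0000·(sin -1.1958 − sin -1.5708) = -2.4305
y' = -2.5 − 1.0000·(cos -1.1958 − cos -1.5708) = -2.8663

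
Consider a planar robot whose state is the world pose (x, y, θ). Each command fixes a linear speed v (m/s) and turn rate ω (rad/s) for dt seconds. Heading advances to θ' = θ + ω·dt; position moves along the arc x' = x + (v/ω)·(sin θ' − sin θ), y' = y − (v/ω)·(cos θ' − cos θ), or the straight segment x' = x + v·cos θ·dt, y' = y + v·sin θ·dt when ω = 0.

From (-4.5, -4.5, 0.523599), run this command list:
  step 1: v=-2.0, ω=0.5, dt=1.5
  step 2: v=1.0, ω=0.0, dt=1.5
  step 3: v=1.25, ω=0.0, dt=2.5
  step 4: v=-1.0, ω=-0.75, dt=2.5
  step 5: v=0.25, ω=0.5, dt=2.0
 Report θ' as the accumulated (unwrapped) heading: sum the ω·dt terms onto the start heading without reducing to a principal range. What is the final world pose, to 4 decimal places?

step 1: θ'=1.2736 (R=-4.0000) → pose (-6.3246, -6.7927, 1.2736)
step 2: θ'=1.2736 (straight) → pose (-5.8854, -5.3585, 1.2736)
step 3: θ'=1.2736 (straight) → pose (-4.9703, -2.3705, 1.2736)
step 4: θ'=-0.6014 (R=1.3333) → pose (-6.9995, -3.0794, -0.6014)
step 5: θ'=0.3986 (R=0.5000) → pose (-6.5226, -3.1280, 0.3986)

(-6.5226, -3.1280, 0.3986)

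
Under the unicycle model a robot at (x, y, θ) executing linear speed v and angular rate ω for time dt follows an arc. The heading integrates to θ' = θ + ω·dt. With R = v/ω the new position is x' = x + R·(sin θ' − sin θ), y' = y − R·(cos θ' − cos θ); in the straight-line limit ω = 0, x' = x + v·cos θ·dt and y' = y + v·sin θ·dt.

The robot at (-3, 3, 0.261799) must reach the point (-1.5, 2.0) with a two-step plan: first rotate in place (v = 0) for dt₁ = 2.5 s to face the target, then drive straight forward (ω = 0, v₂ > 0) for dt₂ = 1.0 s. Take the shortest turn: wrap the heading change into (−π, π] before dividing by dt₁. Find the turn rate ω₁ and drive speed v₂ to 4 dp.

heading to target = atan2(2−3, -1.5−-3) = -0.5880
Δθ = wrap(-0.5880 − 0.2618) = -0.8498; ω₁ = Δθ/dt₁ = -0.3399
distance = √((-1.5−-3)² + (2−3)²) = 1.8028; v₂ = distance/dt₂ = 1.8028

ω₁ = -0.3399, v₂ = 1.8028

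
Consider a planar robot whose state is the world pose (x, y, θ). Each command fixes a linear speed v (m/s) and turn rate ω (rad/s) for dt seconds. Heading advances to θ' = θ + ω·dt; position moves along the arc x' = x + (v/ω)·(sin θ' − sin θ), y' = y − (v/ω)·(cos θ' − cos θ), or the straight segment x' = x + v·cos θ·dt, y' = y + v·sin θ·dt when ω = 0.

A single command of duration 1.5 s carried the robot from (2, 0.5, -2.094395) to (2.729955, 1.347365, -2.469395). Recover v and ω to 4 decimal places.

v = -0.7500, ω = -0.2500

Δθ = -2.469395 − -2.094395 = -0.375000
ω = Δθ/dt = -0.375000/1.5 = -0.2500
R = −Δy/(cos θ' − cos θ) = 3.0000
v = R·ω = 3.0000·-0.2500 = -0.7500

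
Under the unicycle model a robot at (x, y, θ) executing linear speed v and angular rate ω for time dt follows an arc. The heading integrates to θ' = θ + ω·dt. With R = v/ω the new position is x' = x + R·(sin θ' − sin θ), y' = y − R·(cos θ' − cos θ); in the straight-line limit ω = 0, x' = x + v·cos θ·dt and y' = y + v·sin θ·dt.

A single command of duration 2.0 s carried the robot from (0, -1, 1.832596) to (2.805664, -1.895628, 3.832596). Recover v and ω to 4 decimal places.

Δθ = 3.832596 − 1.832596 = 2.000000
ω = Δθ/dt = 2.000000/2.0 = 1.0000
R = Δx/(sin θ' − sin θ) = -1.7500
v = R·ω = -1.7500·1.0000 = -1.7500

v = -1.7500, ω = 1.0000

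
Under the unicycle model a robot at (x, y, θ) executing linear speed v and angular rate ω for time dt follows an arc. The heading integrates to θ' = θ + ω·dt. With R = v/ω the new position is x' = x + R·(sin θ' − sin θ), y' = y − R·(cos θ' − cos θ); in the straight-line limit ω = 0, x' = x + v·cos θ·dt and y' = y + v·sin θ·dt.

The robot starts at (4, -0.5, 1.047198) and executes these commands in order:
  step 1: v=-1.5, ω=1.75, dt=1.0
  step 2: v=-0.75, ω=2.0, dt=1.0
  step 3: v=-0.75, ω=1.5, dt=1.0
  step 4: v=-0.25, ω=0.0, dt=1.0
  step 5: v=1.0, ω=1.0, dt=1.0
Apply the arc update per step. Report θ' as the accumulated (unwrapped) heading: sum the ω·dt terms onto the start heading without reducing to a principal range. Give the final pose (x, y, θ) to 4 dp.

step 1: θ'=2.7972 (R=-0.8571) → pose (4.4529, -1.7354, 2.7972)
step 2: θ'=4.7972 (R=-0.3750) → pose (4.9532, -1.3506, 4.7972)
step 3: θ'=6.2972 (R=-0.5000) → pose (4.4480, -0.8930, 6.2972)
step 4: θ'=6.2972 (straight) → pose (4.1980, -0.8965, 6.2972)
step 5: θ'=7.2972 (R=1.0000) → pose (5.0329, -0.4251, 7.2972)

(5.0329, -0.4251, 7.2972)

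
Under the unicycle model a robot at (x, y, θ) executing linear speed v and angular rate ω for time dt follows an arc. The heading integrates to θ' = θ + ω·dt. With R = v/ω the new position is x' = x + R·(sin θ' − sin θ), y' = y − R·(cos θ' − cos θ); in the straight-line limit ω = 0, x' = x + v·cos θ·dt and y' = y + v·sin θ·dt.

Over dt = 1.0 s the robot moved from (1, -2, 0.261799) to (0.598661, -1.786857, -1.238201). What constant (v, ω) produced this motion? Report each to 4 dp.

Δθ = -1.238201 − 0.261799 = -1.500000
ω = Δθ/dt = -1.500000/1.0 = -1.5000
R = Δx/(sin θ' − sin θ) = 0.3333
v = R·ω = 0.3333·-1.5000 = -0.5000

v = -0.5000, ω = -1.5000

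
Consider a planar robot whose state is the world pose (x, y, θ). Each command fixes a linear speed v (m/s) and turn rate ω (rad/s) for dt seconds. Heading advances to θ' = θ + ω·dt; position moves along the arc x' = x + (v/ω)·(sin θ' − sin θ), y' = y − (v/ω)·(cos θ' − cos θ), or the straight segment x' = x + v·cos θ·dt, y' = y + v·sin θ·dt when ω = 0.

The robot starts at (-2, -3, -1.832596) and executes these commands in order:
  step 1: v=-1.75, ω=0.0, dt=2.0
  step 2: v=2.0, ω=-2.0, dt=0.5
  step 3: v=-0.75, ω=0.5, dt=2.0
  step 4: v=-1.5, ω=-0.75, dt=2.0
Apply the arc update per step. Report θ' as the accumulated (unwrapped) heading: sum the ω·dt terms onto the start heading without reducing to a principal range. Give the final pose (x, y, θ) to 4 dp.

(1.5483, 2.1736, -3.3326)

step 1: θ'=-1.8326 (straight) → pose (-1.0941, 0.3807, -1.8326)
step 2: θ'=-2.8326 (R=-1.0000) → pose (-1.7560, -0.3131, -2.8326)
step 3: θ'=-1.8326 (R=-1.5000) → pose (-0.7632, 0.7277, -1.8326)
step 4: θ'=-3.3326 (R=2.0000) → pose (1.5483, 2.1736, -3.3326)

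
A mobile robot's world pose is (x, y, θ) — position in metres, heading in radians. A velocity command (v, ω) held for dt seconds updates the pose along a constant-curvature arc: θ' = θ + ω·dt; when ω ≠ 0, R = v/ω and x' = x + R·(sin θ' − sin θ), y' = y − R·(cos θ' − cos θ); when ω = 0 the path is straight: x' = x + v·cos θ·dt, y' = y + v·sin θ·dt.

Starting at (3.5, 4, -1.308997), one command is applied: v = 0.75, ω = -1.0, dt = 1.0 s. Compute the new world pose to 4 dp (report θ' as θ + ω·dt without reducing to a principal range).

(3.3303, 3.3012, -2.3090)

θ' = -1.3090 + -1.0·1.0 = -2.3090
R = v/ω = 0.75/-1.0 = -0.7500
x' = 3.5 + -0.7500·(sin -2.3090 − sin -1.3090) = 3.3303
y' = 4 − -0.7500·(cos -2.3090 − cos -1.3090) = 3.3012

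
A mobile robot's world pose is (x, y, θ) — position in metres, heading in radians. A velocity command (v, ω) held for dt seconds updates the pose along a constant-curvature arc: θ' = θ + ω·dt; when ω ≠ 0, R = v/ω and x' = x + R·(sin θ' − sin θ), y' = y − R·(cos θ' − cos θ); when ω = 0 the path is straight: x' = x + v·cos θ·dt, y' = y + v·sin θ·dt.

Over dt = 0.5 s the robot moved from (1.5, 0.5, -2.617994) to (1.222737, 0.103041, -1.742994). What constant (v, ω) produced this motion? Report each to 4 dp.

Δθ = -1.742994 − -2.617994 = 0.875000
ω = Δθ/dt = 0.875000/0.5 = 1.7500
R = −Δy/(cos θ' − cos θ) = 0.5714
v = R·ω = 0.5714·1.7500 = 1.0000

v = 1.0000, ω = 1.7500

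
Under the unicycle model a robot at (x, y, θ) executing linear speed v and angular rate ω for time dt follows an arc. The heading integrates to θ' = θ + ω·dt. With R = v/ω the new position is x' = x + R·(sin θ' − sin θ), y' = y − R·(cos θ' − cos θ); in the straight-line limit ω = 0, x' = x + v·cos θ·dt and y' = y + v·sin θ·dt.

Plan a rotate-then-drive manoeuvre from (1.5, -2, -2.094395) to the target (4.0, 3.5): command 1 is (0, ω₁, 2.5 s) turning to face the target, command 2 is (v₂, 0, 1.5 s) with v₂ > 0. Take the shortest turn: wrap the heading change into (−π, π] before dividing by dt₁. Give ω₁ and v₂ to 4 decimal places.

heading to target = atan2(3.5−-2, 4−1.5) = 1.1442
Δθ = wrap(1.1442 − -2.0944) = -3.0446; ω₁ = Δθ/dt₁ = -1.2178
distance = √((4−1.5)² + (3.5−-2)²) = 6.0415; v₂ = distance/dt₂ = 4.0277

ω₁ = -1.2178, v₂ = 4.0277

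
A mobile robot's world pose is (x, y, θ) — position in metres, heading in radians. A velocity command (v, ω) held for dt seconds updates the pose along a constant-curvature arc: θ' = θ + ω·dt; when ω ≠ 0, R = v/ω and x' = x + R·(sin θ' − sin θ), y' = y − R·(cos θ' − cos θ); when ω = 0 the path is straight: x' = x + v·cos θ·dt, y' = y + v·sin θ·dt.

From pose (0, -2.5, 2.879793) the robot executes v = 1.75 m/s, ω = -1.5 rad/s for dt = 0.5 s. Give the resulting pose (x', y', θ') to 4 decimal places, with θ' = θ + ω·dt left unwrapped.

(-0.6871, -1.9918, 2.1298)

θ' = 2.8798 + -1.5·0.5 = 2.1298
R = v/ω = 1.75/-1.5 = -1.1667
x' = 0 + -1.1667·(sin 2.1298 − sin 2.8798) = -0.6871
y' = -2.5 − -1.1667·(cos 2.1298 − cos 2.8798) = -1.9918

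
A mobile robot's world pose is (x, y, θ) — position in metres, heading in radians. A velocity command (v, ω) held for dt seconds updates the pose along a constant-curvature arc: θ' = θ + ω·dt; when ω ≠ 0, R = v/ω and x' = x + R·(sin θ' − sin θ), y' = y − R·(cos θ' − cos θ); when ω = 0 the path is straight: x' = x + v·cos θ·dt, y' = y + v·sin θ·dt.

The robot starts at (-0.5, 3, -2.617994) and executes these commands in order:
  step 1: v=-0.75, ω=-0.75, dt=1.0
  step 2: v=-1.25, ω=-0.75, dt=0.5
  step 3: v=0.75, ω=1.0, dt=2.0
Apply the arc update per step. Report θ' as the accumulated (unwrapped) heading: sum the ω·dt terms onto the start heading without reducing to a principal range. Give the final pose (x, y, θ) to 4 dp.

step 1: θ'=-3.3680 (R=1.0000) → pose (0.2245, 3.1085, -3.3680)
step 2: θ'=-3.7430 (R=1.6667) → pose (0.7933, 2.8586, -3.7430)
step 3: θ'=-1.7430 (R=0.7500) → pose (-0.3699, 2.3687, -1.7430)

(-0.3699, 2.3687, -1.7430)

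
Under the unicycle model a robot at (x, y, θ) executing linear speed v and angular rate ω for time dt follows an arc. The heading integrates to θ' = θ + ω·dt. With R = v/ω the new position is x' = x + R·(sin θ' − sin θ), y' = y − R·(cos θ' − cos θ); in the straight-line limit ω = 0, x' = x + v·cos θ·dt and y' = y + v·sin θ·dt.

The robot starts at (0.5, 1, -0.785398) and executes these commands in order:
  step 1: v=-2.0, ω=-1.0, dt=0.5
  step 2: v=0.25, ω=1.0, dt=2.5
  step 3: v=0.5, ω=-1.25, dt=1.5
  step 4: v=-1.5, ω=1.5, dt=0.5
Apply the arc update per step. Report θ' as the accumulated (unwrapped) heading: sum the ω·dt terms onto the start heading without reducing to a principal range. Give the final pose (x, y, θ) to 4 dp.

(0.3867, 2.2170, 0.0896)

step 1: θ'=-1.2854 (R=2.0000) → pose (-0.0049, 1.8511, -1.2854)
step 2: θ'=1.2146 (R=0.2500) → pose (0.4693, 1.8343, 1.2146)
step 3: θ'=-0.6604 (R=-0.4000) → pose (1.0896, 2.0108, -0.6604)
step 4: θ'=0.0896 (R=-1.0000) → pose (0.3867, 2.2170, 0.0896)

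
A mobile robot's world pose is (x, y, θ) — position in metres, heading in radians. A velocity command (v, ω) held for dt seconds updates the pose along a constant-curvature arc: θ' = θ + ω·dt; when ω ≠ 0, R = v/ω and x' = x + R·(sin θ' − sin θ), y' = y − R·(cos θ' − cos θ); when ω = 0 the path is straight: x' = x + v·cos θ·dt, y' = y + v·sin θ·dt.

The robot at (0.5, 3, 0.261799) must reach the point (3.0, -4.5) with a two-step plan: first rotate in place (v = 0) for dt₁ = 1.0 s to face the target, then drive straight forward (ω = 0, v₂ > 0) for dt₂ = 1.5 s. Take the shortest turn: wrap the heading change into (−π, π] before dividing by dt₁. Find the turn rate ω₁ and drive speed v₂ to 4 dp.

heading to target = atan2(-4.5−3, 3−0.5) = -1.2490
Δθ = wrap(-1.2490 − 0.2618) = -1.5108; ω₁ = Δθ/dt₁ = -1.5108
distance = √((3−0.5)² + (-4.5−3)²) = 7.9057; v₂ = distance/dt₂ = 5.2705

ω₁ = -1.5108, v₂ = 5.2705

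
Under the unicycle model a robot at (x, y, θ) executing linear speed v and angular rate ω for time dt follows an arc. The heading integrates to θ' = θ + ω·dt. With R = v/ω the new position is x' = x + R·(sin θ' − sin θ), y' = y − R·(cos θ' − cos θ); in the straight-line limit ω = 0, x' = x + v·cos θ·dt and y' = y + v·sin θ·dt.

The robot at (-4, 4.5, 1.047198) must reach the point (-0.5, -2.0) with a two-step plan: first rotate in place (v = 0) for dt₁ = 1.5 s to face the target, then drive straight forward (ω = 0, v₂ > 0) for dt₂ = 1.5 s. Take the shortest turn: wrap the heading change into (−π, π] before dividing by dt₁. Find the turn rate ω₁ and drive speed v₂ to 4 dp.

heading to target = atan2(-2−4.5, -0.5−-4) = -1.0769
Δθ = wrap(-1.0769 − 1.0472) = -2.1241; ω₁ = Δθ/dt₁ = -1.4160
distance = √((-0.5−-4)² + (-2−4.5)²) = 7.3824; v₂ = distance/dt₂ = 4.9216

ω₁ = -1.4160, v₂ = 4.9216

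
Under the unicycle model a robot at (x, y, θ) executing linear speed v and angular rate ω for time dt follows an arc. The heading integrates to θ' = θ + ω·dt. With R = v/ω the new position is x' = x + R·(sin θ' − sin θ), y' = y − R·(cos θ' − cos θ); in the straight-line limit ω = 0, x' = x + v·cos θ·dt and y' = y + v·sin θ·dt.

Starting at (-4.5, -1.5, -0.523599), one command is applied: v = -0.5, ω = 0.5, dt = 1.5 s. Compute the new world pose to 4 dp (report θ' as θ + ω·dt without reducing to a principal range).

(-5.2245, -1.3915, 0.2264)

θ' = -0.5236 + 0.5·1.5 = 0.2264
R = v/ω = -0.5/0.5 = -1.0000
x' = -4.5 + -1.0000·(sin 0.2264 − sin -0.5236) = -5.2245
y' = -1.5 − -1.0000·(cos 0.2264 − cos -0.5236) = -1.3915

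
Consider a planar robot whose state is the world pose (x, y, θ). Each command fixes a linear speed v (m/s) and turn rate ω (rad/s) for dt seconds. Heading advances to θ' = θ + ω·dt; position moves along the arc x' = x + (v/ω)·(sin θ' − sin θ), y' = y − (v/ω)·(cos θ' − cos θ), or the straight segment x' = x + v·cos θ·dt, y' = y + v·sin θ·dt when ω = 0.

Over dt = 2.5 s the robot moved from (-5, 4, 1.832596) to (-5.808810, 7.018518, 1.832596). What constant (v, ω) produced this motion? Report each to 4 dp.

Δθ = 1.832596 − 1.832596 = 0.000000
ω = Δθ/dt = 0.000000/2.5 = 0.0000
ω = 0 → v = (Δx·cos θ + Δy·sin θ)/dt = 1.2500

v = 1.2500, ω = 0.0000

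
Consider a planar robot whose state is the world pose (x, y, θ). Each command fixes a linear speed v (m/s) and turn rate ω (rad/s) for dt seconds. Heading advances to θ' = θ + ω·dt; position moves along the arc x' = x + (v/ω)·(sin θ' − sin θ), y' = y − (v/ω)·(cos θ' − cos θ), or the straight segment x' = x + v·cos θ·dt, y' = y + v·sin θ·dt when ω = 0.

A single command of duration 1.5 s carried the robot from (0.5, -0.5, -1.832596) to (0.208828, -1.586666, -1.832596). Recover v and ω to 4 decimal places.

v = 0.7500, ω = 0.0000

Δθ = -1.832596 − -1.832596 = 0.000000
ω = Δθ/dt = 0.000000/1.5 = 0.0000
ω = 0 → v = (Δx·cos θ + Δy·sin θ)/dt = 0.7500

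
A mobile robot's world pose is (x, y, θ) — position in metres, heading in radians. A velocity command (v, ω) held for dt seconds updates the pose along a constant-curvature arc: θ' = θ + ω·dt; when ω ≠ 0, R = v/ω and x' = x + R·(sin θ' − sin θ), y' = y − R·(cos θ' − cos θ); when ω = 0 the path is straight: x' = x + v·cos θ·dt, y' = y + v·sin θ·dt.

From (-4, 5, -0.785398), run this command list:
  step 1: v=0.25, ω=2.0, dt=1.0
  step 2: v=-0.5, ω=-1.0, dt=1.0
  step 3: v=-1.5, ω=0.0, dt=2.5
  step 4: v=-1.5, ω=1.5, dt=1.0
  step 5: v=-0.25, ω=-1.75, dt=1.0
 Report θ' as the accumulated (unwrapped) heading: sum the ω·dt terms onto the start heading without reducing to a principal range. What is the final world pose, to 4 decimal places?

step 1: θ'=1.2146 (R=0.1250) → pose (-3.7945, 5.0448, 1.2146)
step 2: θ'=0.2146 (R=0.5000) → pose (-4.1566, 4.7306, 0.2146)
step 3: θ'=0.2146 (straight) → pose (-7.8206, 3.9320, 0.2146)
step 4: θ'=1.7146 (R=-1.0000) → pose (-8.5973, 2.8117, 1.7146)
step 5: θ'=-0.0354 (R=0.1429) → pose (-8.7437, 2.6484, -0.0354)

(-8.7437, 2.6484, -0.0354)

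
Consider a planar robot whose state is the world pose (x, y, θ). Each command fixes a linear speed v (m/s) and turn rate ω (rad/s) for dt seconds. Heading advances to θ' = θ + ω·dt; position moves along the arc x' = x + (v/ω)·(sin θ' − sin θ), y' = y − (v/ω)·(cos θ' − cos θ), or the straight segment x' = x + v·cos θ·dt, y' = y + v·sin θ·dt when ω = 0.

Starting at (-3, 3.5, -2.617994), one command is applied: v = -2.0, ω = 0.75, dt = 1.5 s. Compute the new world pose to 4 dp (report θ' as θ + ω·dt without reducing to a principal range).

(-1.6747, 6.0167, -1.4930)

θ' = -2.6180 + 0.75·1.5 = -1.4930
R = v/ω = -2.0/0.75 = -2.6667
x' = -3 + -2.6667·(sin -1.4930 − sin -2.6180) = -1.6747
y' = 3.5 − -2.6667·(cos -1.4930 − cos -2.6180) = 6.0167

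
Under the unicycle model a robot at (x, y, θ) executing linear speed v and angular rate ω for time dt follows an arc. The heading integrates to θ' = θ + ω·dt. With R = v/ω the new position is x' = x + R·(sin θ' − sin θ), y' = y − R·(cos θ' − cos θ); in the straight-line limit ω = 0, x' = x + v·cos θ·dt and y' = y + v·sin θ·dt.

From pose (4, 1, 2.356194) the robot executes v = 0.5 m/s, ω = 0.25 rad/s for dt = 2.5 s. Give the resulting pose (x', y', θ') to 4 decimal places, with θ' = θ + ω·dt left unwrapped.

θ' = 2.3562 + 0.25·2.5 = 2.9812
R = v/ω = 0.5/0.25 = 2.0000
x' = 4 + 2.0000·(sin 2.9812 − sin 2.3562) = 2.9052
y' = 1 − 2.0000·(cos 2.9812 − cos 2.3562) = 1.5601

(2.9052, 1.5601, 2.9812)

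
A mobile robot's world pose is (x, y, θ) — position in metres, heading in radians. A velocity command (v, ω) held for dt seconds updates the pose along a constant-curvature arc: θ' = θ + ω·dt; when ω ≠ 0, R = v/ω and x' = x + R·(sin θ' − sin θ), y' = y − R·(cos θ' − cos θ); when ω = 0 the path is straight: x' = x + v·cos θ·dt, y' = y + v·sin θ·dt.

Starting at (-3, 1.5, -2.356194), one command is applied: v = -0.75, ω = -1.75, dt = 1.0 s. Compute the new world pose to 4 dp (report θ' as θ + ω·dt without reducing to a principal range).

(-2.3447, 1.4411, -4.1062)

θ' = -2.3562 + -1.75·1.0 = -4.1062
R = v/ω = -0.75/-1.75 = 0.4286
x' = -3 + 0.4286·(sin -4.1062 − sin -2.3562) = -2.3447
y' = 1.5 − 0.4286·(cos -4.1062 − cos -2.3562) = 1.4411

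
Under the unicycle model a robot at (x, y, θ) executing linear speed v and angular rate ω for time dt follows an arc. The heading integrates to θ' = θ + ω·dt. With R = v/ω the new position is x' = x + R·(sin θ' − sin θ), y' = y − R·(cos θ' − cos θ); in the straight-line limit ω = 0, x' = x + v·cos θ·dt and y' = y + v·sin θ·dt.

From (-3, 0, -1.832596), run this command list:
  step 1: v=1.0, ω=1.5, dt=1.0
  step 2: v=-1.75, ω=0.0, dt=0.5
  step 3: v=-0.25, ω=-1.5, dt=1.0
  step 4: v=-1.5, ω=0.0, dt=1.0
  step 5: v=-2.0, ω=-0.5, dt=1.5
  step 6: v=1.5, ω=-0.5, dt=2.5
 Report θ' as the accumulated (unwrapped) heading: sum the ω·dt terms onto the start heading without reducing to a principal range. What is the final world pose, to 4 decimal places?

step 1: θ'=-0.3326 (R=0.6667) → pose (-2.5737, -0.8027, -0.3326)
step 2: θ'=-0.3326 (straight) → pose (-3.4008, -0.5170, -0.3326)
step 3: θ'=-1.8326 (R=0.1667) → pose (-3.5073, -0.3163, -1.8326)
step 4: θ'=-1.8326 (straight) → pose (-3.1191, 1.1326, -1.8326)
step 5: θ'=-2.5826 (R=4.0000) → pose (-1.3767, 3.4884, -2.5826)
step 6: θ'=-3.8326 (R=-3.0000) → pose (-4.8797, 3.7200, -3.8326)

(-4.8797, 3.7200, -3.8326)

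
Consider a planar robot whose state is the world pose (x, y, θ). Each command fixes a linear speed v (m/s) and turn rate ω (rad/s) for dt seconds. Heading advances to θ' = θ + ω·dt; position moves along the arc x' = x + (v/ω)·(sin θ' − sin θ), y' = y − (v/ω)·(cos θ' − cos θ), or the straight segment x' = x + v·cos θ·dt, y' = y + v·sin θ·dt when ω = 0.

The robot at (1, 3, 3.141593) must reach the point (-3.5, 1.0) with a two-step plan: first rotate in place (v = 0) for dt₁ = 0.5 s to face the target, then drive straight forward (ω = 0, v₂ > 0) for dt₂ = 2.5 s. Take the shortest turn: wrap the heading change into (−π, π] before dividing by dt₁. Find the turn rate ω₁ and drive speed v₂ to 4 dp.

heading to target = atan2(1−3, -3.5−1) = -2.7234
Δθ = wrap(-2.7234 − 3.1416) = 0.4182; ω₁ = Δθ/dt₁ = 0.8364
distance = √((-3.5−1)² + (1−3)²) = 4.9244; v₂ = distance/dt₂ = 1.9698

ω₁ = 0.8364, v₂ = 1.9698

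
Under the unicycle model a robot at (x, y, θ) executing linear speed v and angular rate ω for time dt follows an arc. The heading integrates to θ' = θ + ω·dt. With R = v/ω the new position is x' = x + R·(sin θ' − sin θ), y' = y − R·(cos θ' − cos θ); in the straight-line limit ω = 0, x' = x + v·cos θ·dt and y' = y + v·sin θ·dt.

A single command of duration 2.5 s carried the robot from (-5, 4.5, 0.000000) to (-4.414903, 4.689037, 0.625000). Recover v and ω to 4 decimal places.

Δθ = 0.625000 − 0.000000 = 0.625000
ω = Δθ/dt = 0.625000/2.5 = 0.2500
R = Δx/(sin θ' − sin θ) = 1.0000
v = R·ω = 1.0000·0.2500 = 0.2500

v = 0.2500, ω = 0.2500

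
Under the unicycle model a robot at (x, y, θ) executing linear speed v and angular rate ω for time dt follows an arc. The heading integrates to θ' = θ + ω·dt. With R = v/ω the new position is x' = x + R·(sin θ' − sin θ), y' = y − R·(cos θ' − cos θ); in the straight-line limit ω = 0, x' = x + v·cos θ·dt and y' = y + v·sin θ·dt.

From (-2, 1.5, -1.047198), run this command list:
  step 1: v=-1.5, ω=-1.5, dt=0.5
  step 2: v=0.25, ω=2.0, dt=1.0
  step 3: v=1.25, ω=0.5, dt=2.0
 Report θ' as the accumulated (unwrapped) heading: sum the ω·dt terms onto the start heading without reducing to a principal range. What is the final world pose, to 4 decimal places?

step 1: θ'=-1.7972 (R=1.0000) → pose (-2.1085, 2.2245, -1.7972)
step 2: θ'=0.2028 (R=0.1250) → pose (-1.9615, 2.0740, 0.2028)
step 3: θ'=1.2028 (R=2.5000) → pose (-0.1324, 3.6234, 1.2028)

(-0.1324, 3.6234, 1.2028)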